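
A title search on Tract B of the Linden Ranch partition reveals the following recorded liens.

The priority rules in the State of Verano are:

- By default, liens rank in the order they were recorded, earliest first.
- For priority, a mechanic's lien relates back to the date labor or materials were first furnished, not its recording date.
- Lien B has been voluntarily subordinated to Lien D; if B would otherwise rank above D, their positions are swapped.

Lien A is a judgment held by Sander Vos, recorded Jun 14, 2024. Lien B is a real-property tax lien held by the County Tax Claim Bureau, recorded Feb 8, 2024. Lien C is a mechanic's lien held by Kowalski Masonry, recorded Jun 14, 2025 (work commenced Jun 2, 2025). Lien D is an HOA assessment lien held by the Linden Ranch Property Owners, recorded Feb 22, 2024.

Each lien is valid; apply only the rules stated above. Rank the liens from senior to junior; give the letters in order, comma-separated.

D, B, A, C

Effective dates: C relates back to Jun 2, 2025 (work commenced).
Sorted by effective date: B (Feb 8, 2024), D (Feb 22, 2024), A (Jun 14, 2024), C (Jun 2, 2025).
Because B would otherwise rank above D, the subordination swaps them.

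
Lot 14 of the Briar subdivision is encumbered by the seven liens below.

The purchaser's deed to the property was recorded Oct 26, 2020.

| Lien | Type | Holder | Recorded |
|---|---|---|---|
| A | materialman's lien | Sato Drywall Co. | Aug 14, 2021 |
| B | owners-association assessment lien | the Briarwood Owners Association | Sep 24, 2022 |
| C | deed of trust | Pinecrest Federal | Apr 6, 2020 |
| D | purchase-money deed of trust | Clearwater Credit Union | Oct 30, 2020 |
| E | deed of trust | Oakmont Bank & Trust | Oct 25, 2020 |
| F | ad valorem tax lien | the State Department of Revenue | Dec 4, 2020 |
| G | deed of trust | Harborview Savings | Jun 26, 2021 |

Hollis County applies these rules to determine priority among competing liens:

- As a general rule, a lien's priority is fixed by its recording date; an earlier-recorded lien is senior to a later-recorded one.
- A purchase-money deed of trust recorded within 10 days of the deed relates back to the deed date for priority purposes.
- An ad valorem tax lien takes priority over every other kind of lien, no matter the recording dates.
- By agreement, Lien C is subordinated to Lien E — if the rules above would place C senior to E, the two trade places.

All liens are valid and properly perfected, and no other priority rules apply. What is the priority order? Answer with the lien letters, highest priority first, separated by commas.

Adjusting effective dates: D relates back to the deed date Oct 26, 2020.
F is an ad valorem tax lien and takes priority over every other lien.
Remaining liens by effective date: C (Apr 6, 2020), E (Oct 25, 2020), D (Oct 26, 2020), G (Jun 26, 2021), A (Aug 14, 2021), B (Sep 24, 2022).
The subordination applies — C was senior to E — so C and E swap.

F, E, C, D, G, A, B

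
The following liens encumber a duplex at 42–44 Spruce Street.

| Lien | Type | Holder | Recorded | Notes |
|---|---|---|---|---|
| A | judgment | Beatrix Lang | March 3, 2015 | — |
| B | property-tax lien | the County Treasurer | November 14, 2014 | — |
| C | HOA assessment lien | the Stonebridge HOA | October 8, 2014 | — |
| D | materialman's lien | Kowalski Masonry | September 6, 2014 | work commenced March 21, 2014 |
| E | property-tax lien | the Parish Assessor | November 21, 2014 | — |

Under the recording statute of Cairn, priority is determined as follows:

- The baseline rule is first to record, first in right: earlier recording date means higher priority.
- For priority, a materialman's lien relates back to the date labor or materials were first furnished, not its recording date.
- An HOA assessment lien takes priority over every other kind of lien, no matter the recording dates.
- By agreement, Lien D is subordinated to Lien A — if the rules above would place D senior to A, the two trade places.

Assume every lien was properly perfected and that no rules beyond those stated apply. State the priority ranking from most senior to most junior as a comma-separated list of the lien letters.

First, effective dates: D relates back to March 21, 2014 (work commenced).
As an HOA assessment lien, C is senior to every other lien.
Ordering the rest by effective date: D (March 21, 2014), B (November 14, 2014), E (November 21, 2014), A (March 3, 2015).
Because D would otherwise rank above A, the subordination swaps them.

C, A, B, E, D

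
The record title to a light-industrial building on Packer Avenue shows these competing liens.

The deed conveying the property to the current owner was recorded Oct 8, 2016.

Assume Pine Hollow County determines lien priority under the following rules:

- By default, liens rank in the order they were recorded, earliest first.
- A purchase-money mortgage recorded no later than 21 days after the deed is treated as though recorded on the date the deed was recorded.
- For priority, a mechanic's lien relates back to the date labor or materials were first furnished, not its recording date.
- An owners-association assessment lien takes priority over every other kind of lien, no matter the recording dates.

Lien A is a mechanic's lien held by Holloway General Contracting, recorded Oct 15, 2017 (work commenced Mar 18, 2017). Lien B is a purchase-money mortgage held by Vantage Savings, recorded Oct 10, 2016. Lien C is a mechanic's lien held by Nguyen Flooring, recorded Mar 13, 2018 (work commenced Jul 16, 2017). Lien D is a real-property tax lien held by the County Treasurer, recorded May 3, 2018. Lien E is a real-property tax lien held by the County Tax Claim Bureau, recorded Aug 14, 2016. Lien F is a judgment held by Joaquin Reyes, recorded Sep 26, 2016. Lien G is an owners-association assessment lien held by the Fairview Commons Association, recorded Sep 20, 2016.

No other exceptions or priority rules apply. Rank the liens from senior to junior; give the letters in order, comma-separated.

G, E, F, B, A, C, D

Effective dates: A is treated as recorded Mar 18, 2017, the work-commencement date; B relates back to the deed date Oct 8, 2016; C relates back to Jul 16, 2017 (work commenced).
G is an owners-association assessment lien, so it outranks all other liens regardless of date.
Among the remaining liens, by effective date: E (Aug 14, 2016), F (Sep 26, 2016), B (Oct 8, 2016), A (Mar 18, 2017), C (Jul 16, 2017), D (May 3, 2018).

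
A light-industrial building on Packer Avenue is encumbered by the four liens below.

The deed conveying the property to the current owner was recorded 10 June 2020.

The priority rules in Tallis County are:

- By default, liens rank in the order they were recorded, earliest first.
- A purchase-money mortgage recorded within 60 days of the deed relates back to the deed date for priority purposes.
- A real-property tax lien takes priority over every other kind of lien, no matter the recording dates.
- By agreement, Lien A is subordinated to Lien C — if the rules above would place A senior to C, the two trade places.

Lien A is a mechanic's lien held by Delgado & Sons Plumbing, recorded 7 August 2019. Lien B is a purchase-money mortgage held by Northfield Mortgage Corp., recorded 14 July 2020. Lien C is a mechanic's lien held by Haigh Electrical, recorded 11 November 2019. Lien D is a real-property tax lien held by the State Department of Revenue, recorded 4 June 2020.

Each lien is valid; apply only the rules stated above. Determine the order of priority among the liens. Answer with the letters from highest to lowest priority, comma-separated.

D, C, A, B

Adjusting effective dates: B's effective date is the deed date, 10 June 2020.
D is a real-property tax lien, so it outranks all other liens regardless of date.
Ordering the rest by effective date: A (7 August 2019), C (11 November 2019), B (10 June 2020).
A would otherwise be senior to C, so under the subordination agreement A and C exchange positions.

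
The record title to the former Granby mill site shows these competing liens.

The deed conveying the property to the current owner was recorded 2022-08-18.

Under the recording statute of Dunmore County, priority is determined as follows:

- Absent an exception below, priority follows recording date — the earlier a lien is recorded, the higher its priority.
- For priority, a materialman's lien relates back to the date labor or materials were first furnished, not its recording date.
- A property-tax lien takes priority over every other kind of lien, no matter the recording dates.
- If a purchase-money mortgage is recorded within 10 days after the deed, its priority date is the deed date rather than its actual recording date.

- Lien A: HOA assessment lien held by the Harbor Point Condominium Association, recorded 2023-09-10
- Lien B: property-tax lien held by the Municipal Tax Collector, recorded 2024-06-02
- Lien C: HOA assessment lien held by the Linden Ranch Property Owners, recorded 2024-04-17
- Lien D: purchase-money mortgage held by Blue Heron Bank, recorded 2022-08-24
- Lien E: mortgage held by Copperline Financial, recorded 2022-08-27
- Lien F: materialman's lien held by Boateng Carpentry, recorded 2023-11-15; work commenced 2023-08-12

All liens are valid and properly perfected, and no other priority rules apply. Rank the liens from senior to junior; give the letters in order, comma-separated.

B, D, E, F, A, C

Adjusting effective dates: D was recorded within the 10-day window, so its effective date is the deed date 2022-08-18; F is treated as recorded 2023-08-12, the work-commencement date.
As a property-tax lien, B is senior to every other lien.
Remaining liens by effective date: D (2022-08-18), E (2022-08-27), F (2023-08-12), A (2023-09-10), C (2024-04-17).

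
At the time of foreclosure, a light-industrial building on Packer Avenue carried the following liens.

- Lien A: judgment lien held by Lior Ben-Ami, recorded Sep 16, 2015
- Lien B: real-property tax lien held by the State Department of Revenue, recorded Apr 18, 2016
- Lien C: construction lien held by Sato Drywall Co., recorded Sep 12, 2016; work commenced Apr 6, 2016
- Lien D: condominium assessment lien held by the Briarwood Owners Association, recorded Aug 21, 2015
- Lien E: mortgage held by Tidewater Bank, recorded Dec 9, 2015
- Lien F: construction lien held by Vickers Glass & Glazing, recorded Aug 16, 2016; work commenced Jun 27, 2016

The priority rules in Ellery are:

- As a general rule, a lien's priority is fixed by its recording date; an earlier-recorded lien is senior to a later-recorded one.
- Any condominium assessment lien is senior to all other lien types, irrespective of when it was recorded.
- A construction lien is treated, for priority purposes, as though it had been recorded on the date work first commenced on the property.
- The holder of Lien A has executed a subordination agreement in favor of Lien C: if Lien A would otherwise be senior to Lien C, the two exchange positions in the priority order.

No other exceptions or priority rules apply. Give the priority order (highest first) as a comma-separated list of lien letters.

Effective dates: C is treated as recorded Apr 6, 2016, the work-commencement date; F relates back to Jun 27, 2016 (work commenced).
D, as a condominium assessment lien, has superpriority and ranks first.
Among the remaining liens, by effective date: A (Sep 16, 2015), E (Dec 9, 2015), C (Apr 6, 2016), B (Apr 18, 2016), F (Jun 27, 2016).
A is senior to C before the subordination, so the two trade places.

D, C, E, A, B, F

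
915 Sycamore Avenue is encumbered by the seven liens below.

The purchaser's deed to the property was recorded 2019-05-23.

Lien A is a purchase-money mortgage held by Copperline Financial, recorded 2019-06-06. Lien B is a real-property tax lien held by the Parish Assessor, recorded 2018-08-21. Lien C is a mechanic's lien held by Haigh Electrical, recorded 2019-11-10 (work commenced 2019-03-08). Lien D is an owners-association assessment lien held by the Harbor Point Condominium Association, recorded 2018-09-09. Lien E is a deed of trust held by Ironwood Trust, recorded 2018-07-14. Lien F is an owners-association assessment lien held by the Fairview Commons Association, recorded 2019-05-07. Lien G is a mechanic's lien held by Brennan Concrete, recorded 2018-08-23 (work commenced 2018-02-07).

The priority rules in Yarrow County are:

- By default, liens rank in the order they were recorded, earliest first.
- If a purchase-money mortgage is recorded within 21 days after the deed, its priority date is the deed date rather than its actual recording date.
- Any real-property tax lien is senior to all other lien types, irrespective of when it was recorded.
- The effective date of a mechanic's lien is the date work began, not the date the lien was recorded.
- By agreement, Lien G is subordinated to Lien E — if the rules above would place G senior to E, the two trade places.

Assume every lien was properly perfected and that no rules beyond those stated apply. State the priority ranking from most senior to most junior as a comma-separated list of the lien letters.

Adjusting effective dates: A relates back to the deed date 2019-05-23; C relates back to 2019-03-08 (work commenced); G relates back to 2018-02-07 (work commenced).
B is a real-property tax lien, so it outranks all other liens regardless of date.
Ordering the rest by effective date: G (2018-02-07), E (2018-07-14), D (2018-09-09), C (2019-03-08), F (2019-05-07), A (2019-05-23).
The subordination applies — G was senior to E — so G and E swap.

B, E, G, D, C, F, A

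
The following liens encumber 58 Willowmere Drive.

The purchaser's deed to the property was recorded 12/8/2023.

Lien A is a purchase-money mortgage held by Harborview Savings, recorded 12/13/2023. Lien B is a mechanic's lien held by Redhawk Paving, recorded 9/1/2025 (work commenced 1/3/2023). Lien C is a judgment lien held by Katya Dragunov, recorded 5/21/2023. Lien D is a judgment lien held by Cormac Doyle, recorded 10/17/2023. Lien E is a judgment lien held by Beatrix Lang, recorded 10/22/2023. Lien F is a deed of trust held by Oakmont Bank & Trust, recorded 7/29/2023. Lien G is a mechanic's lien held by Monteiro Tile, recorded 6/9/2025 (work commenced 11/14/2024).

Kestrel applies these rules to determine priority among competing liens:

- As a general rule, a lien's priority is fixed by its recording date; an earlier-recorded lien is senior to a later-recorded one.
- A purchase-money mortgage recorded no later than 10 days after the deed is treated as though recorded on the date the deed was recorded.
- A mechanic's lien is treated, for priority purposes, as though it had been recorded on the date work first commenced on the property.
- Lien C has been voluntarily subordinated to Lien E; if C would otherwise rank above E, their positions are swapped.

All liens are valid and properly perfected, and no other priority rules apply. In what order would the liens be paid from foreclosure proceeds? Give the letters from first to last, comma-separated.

First, effective dates: A relates back to the deed date 12/8/2023; B's effective date is 1/3/2023, when work began; G's effective date is 11/14/2024, when work began.
Sorted by effective date: B (1/3/2023), C (5/21/2023), F (7/29/2023), D (10/17/2023), E (10/22/2023), A (12/8/2023), G (11/14/2024).
C would otherwise be senior to E, so under the subordination agreement C and E exchange positions.

B, E, F, D, C, A, G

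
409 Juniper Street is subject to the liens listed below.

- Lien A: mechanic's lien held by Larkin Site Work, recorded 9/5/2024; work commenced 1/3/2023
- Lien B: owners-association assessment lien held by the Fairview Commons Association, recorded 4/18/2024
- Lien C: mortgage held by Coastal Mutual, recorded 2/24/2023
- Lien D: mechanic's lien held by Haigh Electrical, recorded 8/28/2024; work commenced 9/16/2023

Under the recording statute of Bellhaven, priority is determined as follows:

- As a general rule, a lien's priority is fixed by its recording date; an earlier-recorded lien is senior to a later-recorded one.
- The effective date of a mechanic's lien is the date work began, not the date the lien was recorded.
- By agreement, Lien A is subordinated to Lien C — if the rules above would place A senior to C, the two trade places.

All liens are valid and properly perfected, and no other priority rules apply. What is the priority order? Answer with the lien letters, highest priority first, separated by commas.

Effective dates after the stated exceptions: A is treated as recorded 1/3/2023, the work-commencement date; D's effective date is 9/16/2023, when work began.
Sorted by effective date: A (1/3/2023), C (2/24/2023), D (9/16/2023), B (4/18/2024).
Because A would otherwise rank above C, the subordination swaps them.

C, A, D, B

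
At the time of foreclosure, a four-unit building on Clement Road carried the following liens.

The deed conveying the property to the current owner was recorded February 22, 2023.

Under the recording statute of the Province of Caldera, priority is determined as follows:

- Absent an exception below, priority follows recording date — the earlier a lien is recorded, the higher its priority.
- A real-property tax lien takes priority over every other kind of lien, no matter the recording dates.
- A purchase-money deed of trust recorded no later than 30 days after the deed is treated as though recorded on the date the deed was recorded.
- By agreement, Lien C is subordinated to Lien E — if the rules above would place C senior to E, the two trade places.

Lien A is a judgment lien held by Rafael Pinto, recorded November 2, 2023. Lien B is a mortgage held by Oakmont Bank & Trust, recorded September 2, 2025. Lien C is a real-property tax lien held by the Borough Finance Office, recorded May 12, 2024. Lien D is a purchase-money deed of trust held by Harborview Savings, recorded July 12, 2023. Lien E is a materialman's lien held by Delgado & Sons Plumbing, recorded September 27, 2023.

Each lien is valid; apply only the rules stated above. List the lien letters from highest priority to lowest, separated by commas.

E, D, C, A, B

Effective dates after the stated exceptions: D missed the 30-day window (140 days after the deed), so its recording date stands.
C, as a real-property tax lien, has superpriority and ranks first.
Ordering the rest by effective date: D (July 12, 2023), E (September 27, 2023), A (November 2, 2023), B (September 2, 2025).
C would otherwise be senior to E, so under the subordination agreement C and E exchange positions.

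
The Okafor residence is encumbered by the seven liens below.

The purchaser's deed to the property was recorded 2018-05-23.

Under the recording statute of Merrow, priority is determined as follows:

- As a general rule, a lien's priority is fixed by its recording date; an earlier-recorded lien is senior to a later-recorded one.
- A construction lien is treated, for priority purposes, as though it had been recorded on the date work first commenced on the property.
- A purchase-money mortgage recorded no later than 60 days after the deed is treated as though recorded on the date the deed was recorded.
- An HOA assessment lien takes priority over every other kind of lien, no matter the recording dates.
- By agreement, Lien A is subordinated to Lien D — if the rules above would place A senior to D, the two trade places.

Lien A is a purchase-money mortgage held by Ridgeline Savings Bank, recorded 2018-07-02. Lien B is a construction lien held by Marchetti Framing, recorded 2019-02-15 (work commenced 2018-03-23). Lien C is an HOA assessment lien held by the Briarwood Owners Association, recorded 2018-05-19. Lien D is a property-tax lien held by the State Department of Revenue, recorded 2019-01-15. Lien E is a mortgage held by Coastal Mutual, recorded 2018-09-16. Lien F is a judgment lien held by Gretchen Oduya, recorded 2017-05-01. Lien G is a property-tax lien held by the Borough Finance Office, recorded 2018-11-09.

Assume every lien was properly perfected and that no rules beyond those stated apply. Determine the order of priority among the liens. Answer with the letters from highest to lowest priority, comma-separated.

Effective dates after the stated exceptions: A relates back to the deed date 2018-05-23; B relates back to 2018-03-23 (work commenced).
C is an HOA assessment lien and takes priority over every other lien.
Among the remaining liens, by effective date: F (2017-05-01), B (2018-03-23), A (2018-05-23), E (2018-09-16), G (2018-11-09), D (2019-01-15).
A is senior to D before the subordination, so the two trade places.

C, F, B, D, E, G, A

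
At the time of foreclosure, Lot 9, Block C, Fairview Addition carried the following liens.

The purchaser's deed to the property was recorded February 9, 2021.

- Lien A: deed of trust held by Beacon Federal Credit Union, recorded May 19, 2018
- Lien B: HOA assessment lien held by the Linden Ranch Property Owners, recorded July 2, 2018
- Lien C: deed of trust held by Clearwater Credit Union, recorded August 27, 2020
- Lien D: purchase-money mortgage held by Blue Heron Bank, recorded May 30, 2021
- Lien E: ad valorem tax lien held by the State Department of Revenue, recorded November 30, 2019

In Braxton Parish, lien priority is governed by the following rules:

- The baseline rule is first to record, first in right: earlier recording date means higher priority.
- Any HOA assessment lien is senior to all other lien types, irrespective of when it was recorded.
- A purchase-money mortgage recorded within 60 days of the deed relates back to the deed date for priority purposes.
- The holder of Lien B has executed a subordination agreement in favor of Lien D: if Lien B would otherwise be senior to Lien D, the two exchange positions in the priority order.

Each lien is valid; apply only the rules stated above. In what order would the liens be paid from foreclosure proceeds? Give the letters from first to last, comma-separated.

Effective dates after the stated exceptions: D was recorded 110 days after the deed — beyond 60 days — so no relation-back applies.
B is an HOA assessment lien and takes priority over every other lien.
Among the remaining liens, by effective date: A (May 19, 2018), E (November 30, 2019), C (August 27, 2020), D (May 30, 2021).
B would otherwise be senior to D, so under the subordination agreement B and D exchange positions.

D, A, E, C, B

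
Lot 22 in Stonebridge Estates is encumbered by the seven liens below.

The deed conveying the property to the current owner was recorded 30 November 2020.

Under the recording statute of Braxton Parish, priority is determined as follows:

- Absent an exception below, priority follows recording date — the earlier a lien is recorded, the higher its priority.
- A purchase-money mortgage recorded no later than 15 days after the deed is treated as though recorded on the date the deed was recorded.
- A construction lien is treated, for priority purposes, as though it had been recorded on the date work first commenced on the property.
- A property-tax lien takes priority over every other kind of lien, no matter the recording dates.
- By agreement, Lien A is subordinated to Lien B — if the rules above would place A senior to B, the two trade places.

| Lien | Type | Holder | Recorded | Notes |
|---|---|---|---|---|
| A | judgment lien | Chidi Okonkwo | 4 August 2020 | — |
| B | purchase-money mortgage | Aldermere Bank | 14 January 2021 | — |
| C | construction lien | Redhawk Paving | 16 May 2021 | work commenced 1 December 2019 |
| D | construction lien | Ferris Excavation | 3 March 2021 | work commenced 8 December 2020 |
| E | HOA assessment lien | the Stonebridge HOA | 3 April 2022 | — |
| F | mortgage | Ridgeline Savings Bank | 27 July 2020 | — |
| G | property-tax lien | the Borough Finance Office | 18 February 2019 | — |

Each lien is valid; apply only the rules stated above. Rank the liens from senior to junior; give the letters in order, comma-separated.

G, C, F, B, D, A, E

Effective dates: B was recorded 45 days after the deed, outside the 15-day window, so it keeps its recording date; C's effective date is 1 December 2019, when work began; D is treated as recorded 8 December 2020, the work-commencement date.
G, as a property-tax lien, has superpriority and ranks first.
The other liens, earliest effective date first: C (1 December 2019), F (27 July 2020), A (4 August 2020), D (8 December 2020), B (14 January 2021), E (3 April 2022).
A is senior to B before the subordination, so the two trade places.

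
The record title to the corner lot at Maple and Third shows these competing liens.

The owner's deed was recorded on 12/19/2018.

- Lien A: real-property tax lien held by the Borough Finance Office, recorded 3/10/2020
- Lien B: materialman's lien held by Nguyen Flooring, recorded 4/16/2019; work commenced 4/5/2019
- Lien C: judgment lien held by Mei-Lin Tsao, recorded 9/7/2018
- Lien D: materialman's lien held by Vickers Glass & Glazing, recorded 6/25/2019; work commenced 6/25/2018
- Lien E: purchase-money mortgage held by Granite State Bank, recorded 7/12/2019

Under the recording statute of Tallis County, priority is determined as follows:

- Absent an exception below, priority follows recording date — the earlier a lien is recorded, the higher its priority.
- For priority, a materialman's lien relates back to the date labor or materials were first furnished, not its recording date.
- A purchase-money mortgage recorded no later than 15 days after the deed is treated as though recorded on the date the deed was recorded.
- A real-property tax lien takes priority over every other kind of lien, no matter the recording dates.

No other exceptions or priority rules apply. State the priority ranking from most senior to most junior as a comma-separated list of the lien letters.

Effective dates after the stated exceptions: B's effective date is 4/5/2019, when work began; D is treated as recorded 6/25/2018, the work-commencement date; E was recorded 205 days after the deed — beyond 15 days — so no relation-back applies.
As a real-property tax lien, A is senior to every other lien.
The other liens, earliest effective date first: D (6/25/2018), C (9/7/2018), B (4/5/2019), E (7/12/2019).

A, D, C, B, E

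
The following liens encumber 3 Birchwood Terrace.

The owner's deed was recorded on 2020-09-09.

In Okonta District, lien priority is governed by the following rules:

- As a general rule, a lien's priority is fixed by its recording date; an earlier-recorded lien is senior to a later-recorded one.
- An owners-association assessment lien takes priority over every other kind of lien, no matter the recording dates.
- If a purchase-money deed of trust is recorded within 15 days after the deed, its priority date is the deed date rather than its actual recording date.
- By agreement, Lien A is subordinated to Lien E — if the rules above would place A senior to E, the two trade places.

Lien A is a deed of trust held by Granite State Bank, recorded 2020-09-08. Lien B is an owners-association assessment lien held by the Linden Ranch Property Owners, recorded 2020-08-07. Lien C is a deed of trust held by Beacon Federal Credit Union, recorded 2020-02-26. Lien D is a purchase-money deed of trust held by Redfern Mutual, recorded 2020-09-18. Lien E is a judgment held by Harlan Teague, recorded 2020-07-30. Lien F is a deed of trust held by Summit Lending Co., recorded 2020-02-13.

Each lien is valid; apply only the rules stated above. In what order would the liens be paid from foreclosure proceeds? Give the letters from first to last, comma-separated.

B, F, C, E, A, D

First, effective dates: D was recorded within the 15-day window, so its effective date is the deed date 2020-09-09.
B is an owners-association assessment lien, so it outranks all other liens regardless of date.
The other liens, earliest effective date first: F (2020-02-13), C (2020-02-26), E (2020-07-30), A (2020-09-08), D (2020-09-09).
A is already junior to E, so the subordination agreement changes nothing.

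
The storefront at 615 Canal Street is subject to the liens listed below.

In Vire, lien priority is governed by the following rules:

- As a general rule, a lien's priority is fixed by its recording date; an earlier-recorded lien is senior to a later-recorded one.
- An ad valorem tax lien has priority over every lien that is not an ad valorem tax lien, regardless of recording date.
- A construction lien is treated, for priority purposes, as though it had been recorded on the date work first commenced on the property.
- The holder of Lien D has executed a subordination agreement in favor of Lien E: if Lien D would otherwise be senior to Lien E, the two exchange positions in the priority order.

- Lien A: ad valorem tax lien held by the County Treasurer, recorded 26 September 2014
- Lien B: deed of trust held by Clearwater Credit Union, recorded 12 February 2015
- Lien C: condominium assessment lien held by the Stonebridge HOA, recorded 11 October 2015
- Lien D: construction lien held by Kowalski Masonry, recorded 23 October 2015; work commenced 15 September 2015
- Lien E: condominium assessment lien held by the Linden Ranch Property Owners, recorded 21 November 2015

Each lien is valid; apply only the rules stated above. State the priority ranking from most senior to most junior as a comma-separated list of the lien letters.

A, B, E, C, D

Effective dates after the stated exceptions: D is treated as recorded 15 September 2015, the work-commencement date.
A is an ad valorem tax lien and takes priority over every other lien.
Ordering the rest by effective date: B (12 February 2015), D (15 September 2015), C (11 October 2015), E (21 November 2015).
Because D would otherwise rank above E, the subordination swaps them.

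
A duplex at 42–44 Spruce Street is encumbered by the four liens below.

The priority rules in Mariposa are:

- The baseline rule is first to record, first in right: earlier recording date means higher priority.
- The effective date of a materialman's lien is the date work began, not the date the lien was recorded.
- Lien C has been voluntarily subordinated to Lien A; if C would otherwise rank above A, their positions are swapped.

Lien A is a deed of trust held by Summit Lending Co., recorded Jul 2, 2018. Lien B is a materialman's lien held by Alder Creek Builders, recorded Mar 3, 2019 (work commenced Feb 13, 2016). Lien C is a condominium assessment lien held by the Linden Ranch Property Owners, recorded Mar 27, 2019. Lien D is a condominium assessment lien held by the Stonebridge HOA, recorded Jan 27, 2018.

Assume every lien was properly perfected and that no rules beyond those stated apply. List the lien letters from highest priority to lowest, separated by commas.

B, D, A, C

Effective dates: B relates back to Feb 13, 2016 (work commenced).
Sorted by effective date: B (Feb 13, 2016), D (Jan 27, 2018), A (Jul 2, 2018), C (Mar 27, 2019).
C already ranks below A; the subordination has no effect.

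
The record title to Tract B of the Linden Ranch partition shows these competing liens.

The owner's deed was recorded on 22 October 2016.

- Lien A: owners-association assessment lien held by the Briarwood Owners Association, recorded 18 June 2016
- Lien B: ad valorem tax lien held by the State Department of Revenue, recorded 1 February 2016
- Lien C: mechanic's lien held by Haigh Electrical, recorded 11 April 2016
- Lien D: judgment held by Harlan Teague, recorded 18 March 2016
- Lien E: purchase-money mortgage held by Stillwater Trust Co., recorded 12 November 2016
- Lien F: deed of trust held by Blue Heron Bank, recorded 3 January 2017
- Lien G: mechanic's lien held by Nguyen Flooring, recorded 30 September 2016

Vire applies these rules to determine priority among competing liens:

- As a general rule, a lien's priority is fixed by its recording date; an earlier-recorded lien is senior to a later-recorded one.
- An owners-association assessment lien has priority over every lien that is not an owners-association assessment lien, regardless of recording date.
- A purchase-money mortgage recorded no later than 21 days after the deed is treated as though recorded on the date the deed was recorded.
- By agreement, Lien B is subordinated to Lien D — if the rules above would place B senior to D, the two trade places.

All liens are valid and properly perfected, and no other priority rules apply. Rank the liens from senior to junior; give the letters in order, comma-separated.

Adjusting effective dates: E was recorded within the 21-day window, so its effective date is the deed date 22 October 2016.
A is an owners-association assessment lien, so it outranks all other liens regardless of date.
Ordering the rest by effective date: B (1 February 2016), D (18 March 2016), C (11 April 2016), G (30 September 2016), E (22 October 2016), F (3 January 2017).
Because B would otherwise rank above D, the subordination swaps them.

A, D, B, C, G, E, F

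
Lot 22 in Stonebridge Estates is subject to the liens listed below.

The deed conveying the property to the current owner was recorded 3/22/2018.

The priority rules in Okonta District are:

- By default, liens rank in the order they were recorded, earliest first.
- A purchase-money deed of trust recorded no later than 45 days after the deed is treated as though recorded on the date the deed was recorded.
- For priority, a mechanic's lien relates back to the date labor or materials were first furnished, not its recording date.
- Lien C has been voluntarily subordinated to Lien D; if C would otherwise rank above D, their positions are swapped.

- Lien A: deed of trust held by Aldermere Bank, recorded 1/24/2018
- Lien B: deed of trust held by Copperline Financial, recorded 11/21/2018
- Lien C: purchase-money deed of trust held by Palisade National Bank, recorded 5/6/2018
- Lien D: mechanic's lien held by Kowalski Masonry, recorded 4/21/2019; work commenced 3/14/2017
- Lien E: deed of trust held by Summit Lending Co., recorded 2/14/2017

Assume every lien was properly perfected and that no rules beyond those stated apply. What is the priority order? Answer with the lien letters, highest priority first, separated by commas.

Adjusting effective dates: C was recorded within the 45-day window, so its effective date is the deed date 3/22/2018; D is treated as recorded 3/14/2017, the work-commencement date.
By effective date, earliest first: E (2/14/2017), D (3/14/2017), A (1/24/2018), C (3/22/2018), B (11/21/2018).
C is already junior to D, so the subordination agreement changes nothing.

E, D, A, C, B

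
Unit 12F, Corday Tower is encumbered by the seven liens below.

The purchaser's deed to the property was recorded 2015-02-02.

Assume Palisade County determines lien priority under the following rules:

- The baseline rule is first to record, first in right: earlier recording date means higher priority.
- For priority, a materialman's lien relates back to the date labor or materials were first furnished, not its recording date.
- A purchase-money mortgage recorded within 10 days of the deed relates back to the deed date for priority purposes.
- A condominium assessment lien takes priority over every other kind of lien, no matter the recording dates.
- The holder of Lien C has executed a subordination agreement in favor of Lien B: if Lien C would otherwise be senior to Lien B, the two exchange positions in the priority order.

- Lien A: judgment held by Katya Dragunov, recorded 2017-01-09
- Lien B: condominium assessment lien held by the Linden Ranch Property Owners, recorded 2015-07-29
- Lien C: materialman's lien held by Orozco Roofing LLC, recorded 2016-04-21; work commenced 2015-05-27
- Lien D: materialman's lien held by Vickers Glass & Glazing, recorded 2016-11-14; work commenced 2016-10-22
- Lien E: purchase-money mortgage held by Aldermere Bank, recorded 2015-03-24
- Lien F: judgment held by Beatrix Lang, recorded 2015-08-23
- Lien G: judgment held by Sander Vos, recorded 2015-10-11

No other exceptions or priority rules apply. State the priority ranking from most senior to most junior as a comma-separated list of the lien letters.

B, E, C, F, G, D, A

Adjusting effective dates: C's effective date is 2015-05-27, when work began; D's effective date is 2016-10-22, when work began; E missed the 10-day window (50 days after the deed), so its recording date stands.
B is a condominium assessment lien and takes priority over every other lien.
The other liens, earliest effective date first: E (2015-03-24), C (2015-05-27), F (2015-08-23), G (2015-10-11), D (2016-10-22), A (2017-01-09).
C is already junior to B, so the subordination agreement changes nothing.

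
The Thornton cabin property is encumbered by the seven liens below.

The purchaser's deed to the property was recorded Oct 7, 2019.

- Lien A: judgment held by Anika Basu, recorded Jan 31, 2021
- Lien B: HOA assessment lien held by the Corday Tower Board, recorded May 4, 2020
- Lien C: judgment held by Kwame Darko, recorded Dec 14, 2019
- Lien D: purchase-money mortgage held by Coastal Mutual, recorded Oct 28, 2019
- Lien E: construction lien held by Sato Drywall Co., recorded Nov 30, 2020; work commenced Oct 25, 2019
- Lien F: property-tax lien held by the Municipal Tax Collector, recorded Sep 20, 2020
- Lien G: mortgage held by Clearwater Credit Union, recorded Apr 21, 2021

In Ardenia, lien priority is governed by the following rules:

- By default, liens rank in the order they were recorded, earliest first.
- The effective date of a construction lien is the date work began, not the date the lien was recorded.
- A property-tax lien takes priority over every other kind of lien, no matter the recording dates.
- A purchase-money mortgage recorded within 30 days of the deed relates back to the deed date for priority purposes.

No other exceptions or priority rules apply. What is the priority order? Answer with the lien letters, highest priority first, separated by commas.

F, D, E, C, B, A, G

Effective dates: D's effective date is the deed date, Oct 7, 2019; E relates back to Oct 25, 2019 (work commenced).
F, as a property-tax lien, has superpriority and ranks first.
Ordering the rest by effective date: D (Oct 7, 2019), E (Oct 25, 2019), C (Dec 14, 2019), B (May 4, 2020), A (Jan 31, 2021), G (Apr 21, 2021).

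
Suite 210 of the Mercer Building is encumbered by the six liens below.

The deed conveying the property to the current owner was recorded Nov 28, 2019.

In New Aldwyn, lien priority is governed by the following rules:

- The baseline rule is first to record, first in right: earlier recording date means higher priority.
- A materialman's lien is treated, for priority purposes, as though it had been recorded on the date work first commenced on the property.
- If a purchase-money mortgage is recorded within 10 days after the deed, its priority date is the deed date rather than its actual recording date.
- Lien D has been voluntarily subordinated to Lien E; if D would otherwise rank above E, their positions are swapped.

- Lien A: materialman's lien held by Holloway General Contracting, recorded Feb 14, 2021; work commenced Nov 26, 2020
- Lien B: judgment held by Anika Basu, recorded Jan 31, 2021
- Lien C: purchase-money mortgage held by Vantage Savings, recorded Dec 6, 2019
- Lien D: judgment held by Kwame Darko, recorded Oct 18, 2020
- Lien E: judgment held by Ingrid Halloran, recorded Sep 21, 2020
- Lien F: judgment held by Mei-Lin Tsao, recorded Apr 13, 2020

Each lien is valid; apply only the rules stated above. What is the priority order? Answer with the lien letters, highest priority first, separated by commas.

Effective dates: A is treated as recorded Nov 26, 2020, the work-commencement date; C relates back to the deed date Nov 28, 2019.
By effective date, earliest first: C (Nov 28, 2019), F (Apr 13, 2020), E (Sep 21, 2020), D (Oct 18, 2020), A (Nov 26, 2020), B (Jan 31, 2021).
D already ranks below E; the subordination has no effect.

C, F, E, D, A, B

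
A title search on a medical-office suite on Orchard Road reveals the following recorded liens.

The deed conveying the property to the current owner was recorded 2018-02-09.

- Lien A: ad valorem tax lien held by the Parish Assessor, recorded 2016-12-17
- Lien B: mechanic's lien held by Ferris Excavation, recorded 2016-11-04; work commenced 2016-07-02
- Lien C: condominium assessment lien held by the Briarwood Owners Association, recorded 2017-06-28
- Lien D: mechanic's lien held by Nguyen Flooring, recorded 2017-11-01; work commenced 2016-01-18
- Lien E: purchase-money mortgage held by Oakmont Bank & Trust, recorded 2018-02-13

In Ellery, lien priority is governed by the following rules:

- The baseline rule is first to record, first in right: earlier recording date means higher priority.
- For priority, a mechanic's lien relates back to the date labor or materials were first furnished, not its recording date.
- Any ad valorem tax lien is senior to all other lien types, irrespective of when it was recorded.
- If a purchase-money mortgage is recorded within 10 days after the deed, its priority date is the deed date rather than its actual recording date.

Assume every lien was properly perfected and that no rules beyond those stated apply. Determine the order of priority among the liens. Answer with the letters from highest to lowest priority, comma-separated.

A, D, B, C, E

Effective dates: B relates back to 2016-07-02 (work commenced); D relates back to 2016-01-18 (work commenced); E relates back to the deed date 2018-02-09.
A is an ad valorem tax lien and takes priority over every other lien.
The other liens, earliest effective date first: D (2016-01-18), B (2016-07-02), C (2017-06-28), E (2018-02-09).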